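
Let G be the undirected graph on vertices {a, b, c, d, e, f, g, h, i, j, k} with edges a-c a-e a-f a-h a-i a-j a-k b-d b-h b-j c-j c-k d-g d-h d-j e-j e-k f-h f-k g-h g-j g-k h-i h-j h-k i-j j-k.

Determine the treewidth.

A width-3 tree decomposition is:
Bags: B1 = {g, h, j, k}  B2 = {d, g, h, j}  B3 = {a, h, j, k}  B4 = {b, d, h, j}  B5 = {a, f, h, k}  B6 = {a, c, j, k}  B7 = {a, h, i, j}  B8 = {a, e, j, k}
Tree: B1–B2, B1–B3, B2–B4, B3–B5, B3–B6, B3–B7, B6–B8
The largest bag has 4 vertices, giving width 3; this decomposition certifies tw(G) ≤ 3. For the lower bound, the 4 vertices {a, e, j, k} are pairwise adjacent, and any tree decomposition puts a clique entirely inside one bag — forcing width ≥ 3. Therefore the treewidth is 3.

3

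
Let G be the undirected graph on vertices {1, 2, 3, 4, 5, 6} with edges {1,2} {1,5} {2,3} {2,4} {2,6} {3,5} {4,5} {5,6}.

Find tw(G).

2

A width-2 tree decomposition is:
Bags: B1 = {2, 5, 6}  B2 = {2, 3, 5}  B3 = {2, 4, 5}  B4 = {1, 2, 5}
Tree: B1–B2, B2–B3, B3–B4
Each bag holds 3 vertices, so the decomposition has width 2, which upper-bounds the treewidth. Since 5–6–2–3–5 is a cycle in G, G is not acyclic. Forests are exactly the graphs of treewidth ≤ 1, so tw(G) ≥ 2. The upper and lower bounds meet at 2, so that is the treewidth.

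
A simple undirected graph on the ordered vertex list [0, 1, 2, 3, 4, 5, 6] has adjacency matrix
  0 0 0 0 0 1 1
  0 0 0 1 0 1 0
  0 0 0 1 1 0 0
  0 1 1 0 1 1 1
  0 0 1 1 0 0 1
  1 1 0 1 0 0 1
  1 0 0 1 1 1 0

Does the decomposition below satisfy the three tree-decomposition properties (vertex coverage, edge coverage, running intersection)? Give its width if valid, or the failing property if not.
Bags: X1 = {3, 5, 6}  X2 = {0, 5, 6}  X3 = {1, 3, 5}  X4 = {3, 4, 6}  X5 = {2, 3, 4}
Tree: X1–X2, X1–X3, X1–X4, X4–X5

Yes; width 2.

Every vertex of G appears in some bag (union = {0, 1, 2, 3, 4, 5, 6}); every edge is covered by a bag; and for each vertex v the set of bags containing v is connected in the bag tree. The decomposition is therefore valid. The largest bag has 3 vertices, so the width is 2.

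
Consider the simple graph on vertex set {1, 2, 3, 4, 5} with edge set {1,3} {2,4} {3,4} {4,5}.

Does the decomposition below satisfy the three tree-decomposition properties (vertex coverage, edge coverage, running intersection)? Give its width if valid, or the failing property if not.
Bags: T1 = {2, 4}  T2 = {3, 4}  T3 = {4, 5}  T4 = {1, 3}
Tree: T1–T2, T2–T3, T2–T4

Vertex coverage: the bags together contain {1, 2, 3, 4, 5}, the full vertex set. Edge coverage: each edge of G has both endpoints in at least one bag. Running intersection: for every vertex, the bags containing it form a connected subtree. All three properties hold, so this is a valid tree decomposition of width max|bag| − 1 = 1, and hence tw(G) ≤ 1.

Yes; width 1.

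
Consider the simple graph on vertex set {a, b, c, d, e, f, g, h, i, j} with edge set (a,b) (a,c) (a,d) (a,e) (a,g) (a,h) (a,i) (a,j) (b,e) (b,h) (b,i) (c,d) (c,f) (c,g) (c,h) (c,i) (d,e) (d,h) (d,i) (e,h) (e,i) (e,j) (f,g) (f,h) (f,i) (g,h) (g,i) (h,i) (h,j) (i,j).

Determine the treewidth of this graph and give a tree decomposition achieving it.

Treewidth 4.
Bags: B1 = {a, c, d, h, i}  B2 = {a, d, e, h, i}  B3 = {a, c, g, h, i}  B4 = {a, e, h, i, j}  B5 = {a, b, e, h, i}  B6 = {c, f, g, h, i}
Tree: B1–B2, B1–B3, B2–B4, B2–B5, B3–B6

Every bag has size at most 5, so the width is 5 − 1 = 4 and tw(G) ≤ 4. On the other hand G contains the 5-clique {a, c, g, h, i}. A clique must lie in a single bag of any decomposition, so no decomposition can have width below 4. Combining the bounds, tw(G) = 4.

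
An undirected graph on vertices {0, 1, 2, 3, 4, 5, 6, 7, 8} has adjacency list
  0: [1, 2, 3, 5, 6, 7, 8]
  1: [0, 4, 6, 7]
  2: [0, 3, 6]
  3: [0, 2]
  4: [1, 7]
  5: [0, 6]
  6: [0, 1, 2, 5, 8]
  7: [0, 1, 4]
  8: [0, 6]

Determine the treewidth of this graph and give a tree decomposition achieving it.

Every bag has size at most 3, so the width is 3 − 1 = 2 and tw(G) ≤ 2. On the other hand G contains the 3-clique {0, 2, 3}. A clique must lie in a single bag of any decomposition, so no decomposition can have width below 2. Hence tw(G) = 2 exactly.

Treewidth 2.
One such decomposition:
Bags: B1 = {0, 5, 6}  B2 = {0, 1, 6}  B3 = {0, 2, 6}  B4 = {0, 1, 7}  B5 = {0, 2, 3}  B6 = {0, 6, 8}  B7 = {1, 4, 7}
Tree: B1–B2, B1–B3, B2–B4, B3–B5, B3–B6, B4–B7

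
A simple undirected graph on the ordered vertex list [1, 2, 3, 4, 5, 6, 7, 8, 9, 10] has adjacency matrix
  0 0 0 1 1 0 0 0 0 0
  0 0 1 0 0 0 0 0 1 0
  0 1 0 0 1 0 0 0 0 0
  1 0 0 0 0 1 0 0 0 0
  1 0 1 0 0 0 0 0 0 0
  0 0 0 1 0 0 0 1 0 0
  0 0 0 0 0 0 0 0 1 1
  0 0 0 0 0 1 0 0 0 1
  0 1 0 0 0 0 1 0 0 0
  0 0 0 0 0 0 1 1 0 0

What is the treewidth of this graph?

2

A width-2 tree decomposition is:
Bags: B1 = {2, 7, 9}  B2 = {2, 7, 10}  B3 = {2, 8, 10}  B4 = {2, 6, 8}  B5 = {2, 4, 6}  B6 = {1, 2, 4}  B7 = {1, 2, 5}  B8 = {2, 3, 5}
Tree: B1–B2, B2–B3, B3–B4, B4–B5, B5–B6, B6–B7, B7–B8
The largest bag has 3 vertices, giving width 2; this decomposition certifies tw(G) ≤ 2. Since 2–9–7–10–8–6–4–1–5–3–2 is a cycle in G, G is not acyclic. Forests are exactly the graphs of treewidth ≤ 1, so tw(G) ≥ 2. The upper and lower bounds meet at 2, so that is the treewidth.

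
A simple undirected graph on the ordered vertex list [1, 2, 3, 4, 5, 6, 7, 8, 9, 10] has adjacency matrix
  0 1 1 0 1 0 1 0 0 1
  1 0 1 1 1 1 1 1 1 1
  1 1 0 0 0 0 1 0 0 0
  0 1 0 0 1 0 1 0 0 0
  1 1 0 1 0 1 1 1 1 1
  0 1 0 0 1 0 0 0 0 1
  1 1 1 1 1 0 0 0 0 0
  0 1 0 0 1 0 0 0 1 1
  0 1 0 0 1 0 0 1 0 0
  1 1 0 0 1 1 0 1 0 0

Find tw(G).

A width-3 tree decomposition is:
Bags: B1 = {2, 5, 8, 10}  B2 = {1, 2, 5, 10}  B3 = {1, 2, 5, 7}  B4 = {2, 5, 8, 9}  B5 = {1, 2, 3, 7}  B6 = {2, 5, 6, 10}  B7 = {2, 4, 5, 7}
Tree: B1–B2, B2–B3, B1–B4, B3–B5, B1–B6, B3–B7
The largest bag has 4 vertices, giving width 3; this decomposition certifies tw(G) ≤ 3. For the lower bound, the 4 vertices {1, 2, 3, 7} are pairwise adjacent, and any tree decomposition puts a clique entirely inside one bag — forcing width ≥ 3. Hence tw(G) = 3 exactly.

3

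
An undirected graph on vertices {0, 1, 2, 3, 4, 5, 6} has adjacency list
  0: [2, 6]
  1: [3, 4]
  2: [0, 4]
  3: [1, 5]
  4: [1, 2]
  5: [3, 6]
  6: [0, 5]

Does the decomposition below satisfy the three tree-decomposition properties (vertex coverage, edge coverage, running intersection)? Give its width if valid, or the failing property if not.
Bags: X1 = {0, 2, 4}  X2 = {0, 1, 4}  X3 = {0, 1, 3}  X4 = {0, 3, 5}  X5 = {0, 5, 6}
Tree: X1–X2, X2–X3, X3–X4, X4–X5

Vertex coverage: the bags together contain {0, 1, 2, 3, 4, 5, 6}, the full vertex set. Edge coverage: each edge of G has both endpoints in at least one bag. Running intersection: for every vertex, the bags containing it form a connected subtree. All three properties hold, so this is a valid tree decomposition of width max|bag| − 1 = 2, and hence tw(G) ≤ 2.

Yes; width 2.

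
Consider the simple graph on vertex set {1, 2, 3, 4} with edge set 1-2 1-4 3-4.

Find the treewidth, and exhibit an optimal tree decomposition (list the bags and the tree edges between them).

Each bag holds 2 vertices, so the decomposition has width 1, which upper-bounds the treewidth. Since G has at least one edge (e.g. 1–4), it is not an edgeless graph, so tw(G) ≥ 1. The upper and lower bounds meet at 1, so that is the treewidth.

Treewidth 1.
One such decomposition:
Bags: B1 = {1, 4}  B2 = {3, 4}  B3 = {1, 2}
Tree: B1–B2, B1–B3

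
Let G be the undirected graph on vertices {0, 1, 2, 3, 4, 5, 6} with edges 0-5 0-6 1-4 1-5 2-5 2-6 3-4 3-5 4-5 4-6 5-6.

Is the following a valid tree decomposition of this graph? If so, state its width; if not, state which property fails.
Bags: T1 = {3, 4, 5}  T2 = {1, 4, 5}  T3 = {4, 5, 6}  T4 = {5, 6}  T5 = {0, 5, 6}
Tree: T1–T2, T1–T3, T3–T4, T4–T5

No — vertex 2 appears in no bag.

A tree decomposition must satisfy three properties: every vertex lies in some bag; for every edge, both endpoints lie together in some bag; and for every vertex, the bags containing it form a connected subtree. Here vertex 2 appears in no bag, so the decomposition is invalid.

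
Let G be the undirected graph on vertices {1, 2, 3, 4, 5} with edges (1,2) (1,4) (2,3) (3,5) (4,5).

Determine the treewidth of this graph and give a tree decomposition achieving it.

The largest bag has 3 vertices, giving width 2; this decomposition certifies tw(G) ≤ 2. The edges 3–2–1–4–5–3 form a cycle, so G is not a tree and its treewidth is at least 2. Therefore the treewidth is 2.

Treewidth 2.
Bags: B1 = {1, 2, 3}  B2 = {1, 3, 4}  B3 = {3, 4, 5}
Tree: B1–B2, B2–B3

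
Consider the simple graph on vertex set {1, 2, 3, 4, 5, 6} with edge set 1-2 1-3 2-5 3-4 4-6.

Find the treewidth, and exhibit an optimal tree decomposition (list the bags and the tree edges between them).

The largest bag has 2 vertices, giving width 1; this decomposition certifies tw(G) ≤ 1. Since G has at least one edge (e.g. 6–4), it is not an edgeless graph, so tw(G) ≥ 1. Hence tw(G) = 1 exactly.

Treewidth 1.
One such decomposition:
Bags: B1 = {4, 6}  B2 = {3, 4}  B3 = {1, 3}  B4 = {1, 2}  B5 = {2, 5}
Tree: B1–B2, B2–B3, B3–B4, B4–B5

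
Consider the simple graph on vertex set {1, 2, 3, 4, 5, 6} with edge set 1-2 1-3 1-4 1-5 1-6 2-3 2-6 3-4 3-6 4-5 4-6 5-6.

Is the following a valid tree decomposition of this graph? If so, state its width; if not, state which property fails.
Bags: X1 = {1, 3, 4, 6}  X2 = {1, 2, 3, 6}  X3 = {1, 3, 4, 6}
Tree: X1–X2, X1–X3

No — vertex 5 appears in no bag.

A tree decomposition must satisfy three properties: every vertex lies in some bag; for every edge, both endpoints lie together in some bag; and for every vertex, the bags containing it form a connected subtree. Here vertex 5 appears in no bag, so the decomposition is invalid.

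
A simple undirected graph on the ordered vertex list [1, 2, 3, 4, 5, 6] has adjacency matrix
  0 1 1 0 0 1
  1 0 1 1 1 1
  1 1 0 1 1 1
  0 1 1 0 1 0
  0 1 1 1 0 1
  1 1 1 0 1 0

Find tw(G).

A width-3 tree decomposition is:
Bags: B1 = {2, 3, 5, 6}  B2 = {1, 2, 3, 6}  B3 = {2, 3, 4, 5}
Tree: B1–B2, B1–B3
Each bag holds 4 vertices, so the decomposition has width 3, which upper-bounds the treewidth. Conversely, {1, 2, 3, 6} is a clique of size 4, and the vertices of any clique must share a bag in every tree decomposition; so some bag has ≥ 4 vertices and tw(G) ≥ 3. Hence tw(G) = 3 exactly.

3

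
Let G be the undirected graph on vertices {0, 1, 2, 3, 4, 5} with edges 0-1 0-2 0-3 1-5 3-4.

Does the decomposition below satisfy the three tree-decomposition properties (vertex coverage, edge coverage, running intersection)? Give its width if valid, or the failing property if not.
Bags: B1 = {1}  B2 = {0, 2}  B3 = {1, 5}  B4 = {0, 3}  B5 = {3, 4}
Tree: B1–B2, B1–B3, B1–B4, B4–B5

No — edge (0,1) lies in no bag.

A tree decomposition must satisfy three properties: every vertex lies in some bag; for every edge, both endpoints lie together in some bag; and for every vertex, the bags containing it form a connected subtree. Here edge (0,1) lies in no bag, so the decomposition is invalid.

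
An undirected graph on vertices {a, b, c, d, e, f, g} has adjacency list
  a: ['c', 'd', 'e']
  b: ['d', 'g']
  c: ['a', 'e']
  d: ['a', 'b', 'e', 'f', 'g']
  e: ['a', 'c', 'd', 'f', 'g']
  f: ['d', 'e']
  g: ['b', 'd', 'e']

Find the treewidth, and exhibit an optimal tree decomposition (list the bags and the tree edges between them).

Treewidth 2.
Bags: B1 = {b, d, g}  B2 = {d, e, g}  B3 = {a, d, e}  B4 = {d, e, f}  B5 = {a, c, e}
Tree: B1–B2, B2–B3, B2–B4, B3–B5

Each bag holds 3 vertices, so the decomposition has width 2, which upper-bounds the treewidth. Conversely, {d, e, g} is a clique of size 3, and the vertices of any clique must share a bag in every tree decomposition; so some bag has ≥ 3 vertices and tw(G) ≥ 2. Combining the bounds, tw(G) = 2.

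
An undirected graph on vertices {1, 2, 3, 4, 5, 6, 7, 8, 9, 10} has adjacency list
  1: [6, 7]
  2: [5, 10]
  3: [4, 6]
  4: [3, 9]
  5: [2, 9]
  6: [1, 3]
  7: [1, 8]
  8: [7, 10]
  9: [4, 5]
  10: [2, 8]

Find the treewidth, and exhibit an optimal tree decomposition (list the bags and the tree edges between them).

Treewidth 2.
One optimal decomposition is:
Bags: B1 = {7, 8, 10}  B2 = {2, 7, 10}  B3 = {2, 5, 7}  B4 = {5, 7, 9}  B5 = {4, 7, 9}  B6 = {3, 4, 7}  B7 = {3, 6, 7}  B8 = {1, 6, 7}
Tree: B1–B2, B2–B3, B3–B4, B4–B5, B5–B6, B6–B7, B7–B8

The largest bag has 3 vertices, giving width 2; this decomposition certifies tw(G) ≤ 2. For the lower bound, G contains the cycle 7–8–10–2–5–9–4–3–6–1–7, so G is not a forest; only forests have treewidth ≤ 1, hence tw(G) ≥ 2. Combining the bounds, tw(G) = 2.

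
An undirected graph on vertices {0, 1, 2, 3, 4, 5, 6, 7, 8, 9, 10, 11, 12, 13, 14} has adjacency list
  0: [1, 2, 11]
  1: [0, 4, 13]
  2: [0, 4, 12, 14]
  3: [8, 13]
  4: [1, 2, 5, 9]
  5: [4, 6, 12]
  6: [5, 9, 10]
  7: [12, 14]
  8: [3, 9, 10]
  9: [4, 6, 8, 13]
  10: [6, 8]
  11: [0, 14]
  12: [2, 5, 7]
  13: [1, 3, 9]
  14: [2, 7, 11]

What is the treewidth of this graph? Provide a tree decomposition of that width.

Treewidth 3.
One such decomposition:
Bags: B1 = {3, 6, 8, 10}  B2 = {3, 6, 8, 9}  B3 = {3, 6, 9, 13}  B4 = {5, 6, 9, 13}  B5 = {4, 5, 9, 13}  B6 = {1, 4, 5, 13}  B7 = {1, 4, 5, 12}  B8 = {1, 2, 4, 12}  B9 = {0, 1, 2, 12}  B10 = {0, 2, 7, 12}  B11 = {0, 2, 7, 14}  B12 = {0, 7, 11, 14}
Tree: B1–B2, B2–B3, B3–B4, B4–B5, B5–B6, B6–B7, B7–B8, B8–B9, B9–B10, B10–B11, B11–B12

Each bag holds 4 vertices, so the decomposition has width 3, which upper-bounds the treewidth. For the lower bound: the 4 vertex sets {3,8,10}, {6}, {9}, {1,4,5,13} are disjoint, each induces a connected subgraph, and every pair is joined by at least one edge of G. Contracting each set to a single vertex therefore yields K_{4} as a minor, and since treewidth is minor-monotone, tw(G) ≥ tw(K_{4}) = 3. Combining the bounds, tw(G) = 3.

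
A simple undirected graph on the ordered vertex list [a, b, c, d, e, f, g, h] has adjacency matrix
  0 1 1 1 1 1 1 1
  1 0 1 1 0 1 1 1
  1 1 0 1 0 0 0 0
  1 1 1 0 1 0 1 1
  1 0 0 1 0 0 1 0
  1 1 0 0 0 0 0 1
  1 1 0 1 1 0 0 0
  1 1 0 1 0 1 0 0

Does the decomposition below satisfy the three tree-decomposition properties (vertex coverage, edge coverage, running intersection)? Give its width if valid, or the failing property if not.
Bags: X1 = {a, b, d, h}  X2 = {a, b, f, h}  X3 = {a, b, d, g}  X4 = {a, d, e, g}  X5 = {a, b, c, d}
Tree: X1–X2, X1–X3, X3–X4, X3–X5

Yes; width 3.

Every vertex of G appears in some bag (union = {a, b, c, d, e, f, g, h}); every edge is covered by a bag; and for each vertex v the set of bags containing v is connected in the bag tree. The decomposition is therefore valid. The largest bag has 4 vertices, so the width is 3.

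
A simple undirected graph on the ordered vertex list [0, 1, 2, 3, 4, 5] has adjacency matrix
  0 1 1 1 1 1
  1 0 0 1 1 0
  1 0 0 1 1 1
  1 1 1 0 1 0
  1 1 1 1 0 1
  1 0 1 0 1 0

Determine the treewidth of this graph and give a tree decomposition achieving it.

Treewidth 3.
Bags: B1 = {0, 2, 3, 4}  B2 = {0, 2, 4, 5}  B3 = {0, 1, 3, 4}
Tree: B1–B2, B1–B3

Every bag has size at most 4, so the width is 4 − 1 = 3 and tw(G) ≤ 3. On the other hand G contains the 4-clique {0, 1, 3, 4}. A clique must lie in a single bag of any decomposition, so no decomposition can have width below 3. The upper and lower bounds meet at 3, so that is the treewidth.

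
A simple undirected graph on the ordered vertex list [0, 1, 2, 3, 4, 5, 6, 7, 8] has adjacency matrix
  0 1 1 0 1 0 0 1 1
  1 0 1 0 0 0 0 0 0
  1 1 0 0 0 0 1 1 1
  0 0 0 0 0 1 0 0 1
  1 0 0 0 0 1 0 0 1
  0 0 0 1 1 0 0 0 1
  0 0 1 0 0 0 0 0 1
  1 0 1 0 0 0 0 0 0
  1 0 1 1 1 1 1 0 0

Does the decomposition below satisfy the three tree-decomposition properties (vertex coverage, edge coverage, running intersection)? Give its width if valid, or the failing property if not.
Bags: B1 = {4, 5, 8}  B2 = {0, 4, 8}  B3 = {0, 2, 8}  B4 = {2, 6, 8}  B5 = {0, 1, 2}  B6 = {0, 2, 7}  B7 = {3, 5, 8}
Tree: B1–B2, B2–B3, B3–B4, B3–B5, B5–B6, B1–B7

Checking the three conditions: (i) the bags cover all of {0, 1, 2, 3, 4, 5, 6, 7, 8}; (ii) for each edge, some bag contains both endpoints; (iii) the bags containing any fixed vertex form a subtree. All hold, so the decomposition is valid with width 3 − 1 = 2.

Yes; width 2.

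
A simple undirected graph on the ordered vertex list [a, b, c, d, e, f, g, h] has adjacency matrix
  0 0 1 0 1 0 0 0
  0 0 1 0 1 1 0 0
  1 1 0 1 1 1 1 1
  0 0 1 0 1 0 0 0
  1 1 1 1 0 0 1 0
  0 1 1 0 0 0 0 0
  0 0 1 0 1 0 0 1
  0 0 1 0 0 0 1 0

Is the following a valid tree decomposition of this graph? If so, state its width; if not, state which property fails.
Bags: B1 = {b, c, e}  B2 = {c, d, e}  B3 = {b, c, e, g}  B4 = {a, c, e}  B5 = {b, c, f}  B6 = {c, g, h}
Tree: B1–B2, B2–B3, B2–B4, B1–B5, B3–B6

No — bags containing vertex b are not connected in the tree.

A tree decomposition must satisfy three properties: every vertex lies in some bag; for every edge, both endpoints lie together in some bag; and for every vertex, the bags containing it form a connected subtree. Here bags containing vertex b are not connected in the tree, so the decomposition is invalid.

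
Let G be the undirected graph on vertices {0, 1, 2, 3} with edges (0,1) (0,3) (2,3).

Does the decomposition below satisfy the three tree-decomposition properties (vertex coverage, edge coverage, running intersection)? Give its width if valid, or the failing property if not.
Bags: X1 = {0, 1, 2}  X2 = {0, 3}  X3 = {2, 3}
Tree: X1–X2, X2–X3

A tree decomposition must satisfy three properties: every vertex lies in some bag; for every edge, both endpoints lie together in some bag; and for every vertex, the bags containing it form a connected subtree. Here bags containing vertex 2 are not connected in the tree, so the decomposition is invalid.

No — bags containing vertex 2 are not connected in the tree.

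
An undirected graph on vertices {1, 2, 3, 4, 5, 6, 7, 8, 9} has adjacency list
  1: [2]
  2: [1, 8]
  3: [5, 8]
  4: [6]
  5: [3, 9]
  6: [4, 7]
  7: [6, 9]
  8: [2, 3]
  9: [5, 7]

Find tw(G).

1

A width-1 tree decomposition is:
Bags: B1 = {1, 2}  B2 = {2, 8}  B3 = {3, 8}  B4 = {3, 5}  B5 = {5, 9}  B6 = {7, 9}  B7 = {6, 7}  B8 = {4, 6}
Tree: B1–B2, B2–B3, B3–B4, B4–B5, B5–B6, B6–B7, B7–B8
The largest bag has 2 vertices, giving width 1; this decomposition certifies tw(G) ≤ 1. G has an edge, so its treewidth is at least 1. Combining the bounds, tw(G) = 1.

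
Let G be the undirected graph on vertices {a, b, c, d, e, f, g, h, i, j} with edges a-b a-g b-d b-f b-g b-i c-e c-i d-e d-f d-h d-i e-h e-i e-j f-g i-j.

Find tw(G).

2

A width-2 tree decomposition is:
Bags: B1 = {d, e, i}  B2 = {e, i, j}  B3 = {b, d, i}  B4 = {b, d, f}  B5 = {b, f, g}  B6 = {d, e, h}  B7 = {a, b, g}  B8 = {c, e, i}
Tree: B1–B2, B1–B3, B3–B4, B4–B5, B1–B6, B5–B7, B2–B8
Each bag holds 3 vertices, so the decomposition has width 2, which upper-bounds the treewidth. On the other hand G contains the 3-clique {d, e, h}. A clique must lie in a single bag of any decomposition, so no decomposition can have width below 2. Hence tw(G) = 2 exactly.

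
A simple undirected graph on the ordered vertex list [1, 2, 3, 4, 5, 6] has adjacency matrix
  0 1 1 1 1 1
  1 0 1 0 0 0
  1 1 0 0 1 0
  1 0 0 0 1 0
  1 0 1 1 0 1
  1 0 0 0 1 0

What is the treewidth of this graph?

2

A width-2 tree decomposition is:
Bags: B1 = {1, 5, 6}  B2 = {1, 4, 5}  B3 = {1, 3, 5}  B4 = {1, 2, 3}
Tree: B1–B2, B1–B3, B3–B4
Each bag holds 3 vertices, so the decomposition has width 2, which upper-bounds the treewidth. On the other hand G contains the 3-clique {1, 2, 3}. A clique must lie in a single bag of any decomposition, so no decomposition can have width below 2. The upper and lower bounds meet at 2, so that is the treewidth.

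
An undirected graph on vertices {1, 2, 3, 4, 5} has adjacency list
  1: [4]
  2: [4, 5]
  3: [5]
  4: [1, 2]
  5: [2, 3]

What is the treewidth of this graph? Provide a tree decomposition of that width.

Each bag holds 2 vertices, so the decomposition has width 1, which upper-bounds the treewidth. G has an edge, so its treewidth is at least 1. Hence tw(G) = 1 exactly.

Treewidth 1.
One optimal decomposition is:
Bags: B1 = {2, 5}  B2 = {2, 4}  B3 = {3, 5}  B4 = {1, 4}
Tree: B1–B2, B1–B3, B2–B4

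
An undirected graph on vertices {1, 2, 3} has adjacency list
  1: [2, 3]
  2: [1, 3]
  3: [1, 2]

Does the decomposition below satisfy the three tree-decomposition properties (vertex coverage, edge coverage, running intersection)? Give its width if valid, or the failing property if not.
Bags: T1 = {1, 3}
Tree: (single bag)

No — vertex 2 appears in no bag.

A tree decomposition must satisfy three properties: every vertex lies in some bag; for every edge, both endpoints lie together in some bag; and for every vertex, the bags containing it form a connected subtree. Here vertex 2 appears in no bag, so the decomposition is invalid.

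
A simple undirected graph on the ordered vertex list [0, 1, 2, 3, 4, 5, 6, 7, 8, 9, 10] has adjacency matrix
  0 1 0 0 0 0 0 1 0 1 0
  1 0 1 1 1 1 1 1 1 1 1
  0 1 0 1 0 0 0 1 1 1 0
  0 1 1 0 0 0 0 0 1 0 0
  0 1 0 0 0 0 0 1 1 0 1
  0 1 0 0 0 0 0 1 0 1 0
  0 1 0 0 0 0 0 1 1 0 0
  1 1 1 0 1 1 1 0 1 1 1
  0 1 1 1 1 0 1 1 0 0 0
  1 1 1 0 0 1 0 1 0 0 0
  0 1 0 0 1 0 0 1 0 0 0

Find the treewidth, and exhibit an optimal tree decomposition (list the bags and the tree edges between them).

Treewidth 3.
One optimal decomposition is:
Bags: B1 = {1, 2, 7, 9}  B2 = {1, 2, 7, 8}  B3 = {1, 4, 7, 8}  B4 = {1, 2, 3, 8}  B5 = {1, 5, 7, 9}  B6 = {1, 6, 7, 8}  B7 = {1, 4, 7, 10}  B8 = {0, 1, 7, 9}
Tree: B1–B2, B2–B3, B2–B4, B1–B5, B3–B6, B3–B7, B1–B8

Each bag holds 4 vertices, so the decomposition has width 3, which upper-bounds the treewidth. For the lower bound, the 4 vertices {1, 2, 3, 8} are pairwise adjacent, and any tree decomposition puts a clique entirely inside one bag — forcing width ≥ 3. Hence tw(G) = 3 exactly.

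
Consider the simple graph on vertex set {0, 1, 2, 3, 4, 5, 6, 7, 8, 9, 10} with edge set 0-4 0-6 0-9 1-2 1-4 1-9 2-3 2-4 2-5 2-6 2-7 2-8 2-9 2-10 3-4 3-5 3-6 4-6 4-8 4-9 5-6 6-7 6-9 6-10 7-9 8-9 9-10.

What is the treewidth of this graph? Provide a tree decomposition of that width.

Treewidth 3.
Bags: B1 = {2, 4, 6, 9}  B2 = {1, 2, 4, 9}  B3 = {0, 4, 6, 9}  B4 = {2, 3, 4, 6}  B5 = {2, 4, 8, 9}  B6 = {2, 6, 7, 9}  B7 = {2, 3, 5, 6}  B8 = {2, 6, 9, 10}
Tree: B1–B2, B1–B3, B1–B4, B2–B5, B1–B6, B4–B7, B1–B8

The largest bag has 4 vertices, giving width 3; this decomposition certifies tw(G) ≤ 3. Conversely, {0, 4, 6, 9} is a clique of size 4, and the vertices of any clique must share a bag in every tree decomposition; so some bag has ≥ 4 vertices and tw(G) ≥ 3. The upper and lower bounds meet at 3, so that is the treewidth.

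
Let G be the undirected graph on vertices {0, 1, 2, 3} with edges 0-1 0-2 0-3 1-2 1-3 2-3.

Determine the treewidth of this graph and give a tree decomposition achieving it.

With just one bag of size 4, the width is 4 − 1 = 3, so tw(G) ≤ 3. Conversely, {0, 1, 2, 3} is a clique of size 4, and the vertices of any clique must share a bag in every tree decomposition; so some bag has ≥ 4 vertices and tw(G) ≥ 3. The upper and lower bounds meet at 3, so that is the treewidth.

Treewidth 3.
One optimal decomposition is:
Bags: B1 = {0, 1, 2, 3}
Tree: (single bag)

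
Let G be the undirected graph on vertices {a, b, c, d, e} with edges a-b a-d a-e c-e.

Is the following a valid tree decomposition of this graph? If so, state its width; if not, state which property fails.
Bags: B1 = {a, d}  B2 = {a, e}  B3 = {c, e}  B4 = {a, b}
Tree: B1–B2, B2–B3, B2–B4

Checking the three conditions: (i) the bags cover all of {a, b, c, d, e}; (ii) for each edge, some bag contains both endpoints; (iii) the bags containing any fixed vertex form a subtree. All hold, so the decomposition is valid with width 2 − 1 = 1.

Yes; width 1.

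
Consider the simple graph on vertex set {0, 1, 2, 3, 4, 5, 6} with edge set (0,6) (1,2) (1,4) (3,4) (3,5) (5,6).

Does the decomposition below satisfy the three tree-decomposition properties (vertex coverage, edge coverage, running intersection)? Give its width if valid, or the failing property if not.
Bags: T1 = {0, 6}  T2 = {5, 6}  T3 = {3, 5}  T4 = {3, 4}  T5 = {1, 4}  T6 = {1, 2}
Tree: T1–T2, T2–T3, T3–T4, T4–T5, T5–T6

Checking the three conditions: (i) the bags cover all of {0, 1, 2, 3, 4, 5, 6}; (ii) for each edge, some bag contains both endpoints; (iii) the bags containing any fixed vertex form a subtree. All hold, so the decomposition is valid with width 2 − 1 = 1.

Yes; width 1.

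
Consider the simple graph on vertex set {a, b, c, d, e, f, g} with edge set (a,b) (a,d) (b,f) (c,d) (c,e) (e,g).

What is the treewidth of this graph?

A width-1 tree decomposition is:
Bags: B1 = {e, g}  B2 = {c, e}  B3 = {c, d}  B4 = {a, d}  B5 = {a, b}  B6 = {b, f}
Tree: B1–B2, B2–B3, B3–B4, B4–B5, B5–B6
The largest bag has 2 vertices, giving width 1; this decomposition certifies tw(G) ≤ 1. Since G has at least one edge (e.g. g–e), it is not an edgeless graph, so tw(G) ≥ 1. Therefore the treewidth is 1.

1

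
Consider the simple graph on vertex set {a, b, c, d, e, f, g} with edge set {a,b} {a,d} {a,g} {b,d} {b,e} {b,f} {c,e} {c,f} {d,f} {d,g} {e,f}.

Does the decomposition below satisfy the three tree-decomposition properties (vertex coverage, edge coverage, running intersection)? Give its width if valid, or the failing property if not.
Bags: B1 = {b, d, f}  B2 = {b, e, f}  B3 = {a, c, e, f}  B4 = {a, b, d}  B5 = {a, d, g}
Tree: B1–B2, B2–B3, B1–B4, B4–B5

No — bags containing vertex a are not connected in the tree.

A tree decomposition must satisfy three properties: every vertex lies in some bag; for every edge, both endpoints lie together in some bag; and for every vertex, the bags containing it form a connected subtree. Here bags containing vertex a are not connected in the tree, so the decomposition is invalid.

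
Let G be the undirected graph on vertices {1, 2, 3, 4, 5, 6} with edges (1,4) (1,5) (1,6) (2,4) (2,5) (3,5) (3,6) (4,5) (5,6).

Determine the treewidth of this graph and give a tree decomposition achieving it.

Treewidth 2.
Bags: B1 = {2, 4, 5}  B2 = {1, 4, 5}  B3 = {1, 5, 6}  B4 = {3, 5, 6}
Tree: B1–B2, B2–B3, B3–B4

Each bag holds 3 vertices, so the decomposition has width 2, which upper-bounds the treewidth. For the lower bound, the 3 vertices {1, 4, 5} are pairwise adjacent, and any tree decomposition puts a clique entirely inside one bag — forcing width ≥ 2. Hence tw(G) = 2 exactly.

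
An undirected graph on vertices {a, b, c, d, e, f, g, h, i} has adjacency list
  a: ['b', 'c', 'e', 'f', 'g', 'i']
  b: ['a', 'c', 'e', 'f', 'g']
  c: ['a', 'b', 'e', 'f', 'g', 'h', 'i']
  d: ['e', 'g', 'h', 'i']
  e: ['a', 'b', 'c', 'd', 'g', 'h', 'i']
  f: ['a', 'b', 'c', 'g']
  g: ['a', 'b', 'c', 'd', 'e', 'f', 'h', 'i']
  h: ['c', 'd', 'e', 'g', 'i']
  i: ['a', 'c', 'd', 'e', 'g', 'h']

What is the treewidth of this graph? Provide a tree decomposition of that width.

Treewidth 4.
One optimal decomposition is:
Bags: B1 = {a, b, c, e, g}  B2 = {a, c, e, g, i}  B3 = {c, e, g, h, i}  B4 = {a, b, c, f, g}  B5 = {d, e, g, h, i}
Tree: B1–B2, B2–B3, B1–B4, B3–B5

Every bag has size at most 5, so the width is 5 − 1 = 4 and tw(G) ≤ 4. On the other hand G contains the 5-clique {d, e, g, h, i}. A clique must lie in a single bag of any decomposition, so no decomposition can have width below 4. Hence tw(G) = 4 exactly.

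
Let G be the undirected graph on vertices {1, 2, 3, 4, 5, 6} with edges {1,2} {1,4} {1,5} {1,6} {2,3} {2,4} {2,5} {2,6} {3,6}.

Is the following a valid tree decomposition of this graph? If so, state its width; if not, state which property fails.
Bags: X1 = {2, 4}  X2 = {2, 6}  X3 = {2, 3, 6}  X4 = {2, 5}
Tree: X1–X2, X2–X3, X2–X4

A tree decomposition must satisfy three properties: every vertex lies in some bag; for every edge, both endpoints lie together in some bag; and for every vertex, the bags containing it form a connected subtree. Here vertex 1 appears in no bag, so the decomposition is invalid.

No — vertex 1 appears in no bag.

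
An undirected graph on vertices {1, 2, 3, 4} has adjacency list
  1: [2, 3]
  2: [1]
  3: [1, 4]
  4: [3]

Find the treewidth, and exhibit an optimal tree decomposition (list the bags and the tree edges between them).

The largest bag has 2 vertices, giving width 1; this decomposition certifies tw(G) ≤ 1. Since G has at least one edge (e.g. 2–1), it is not an edgeless graph, so tw(G) ≥ 1. Therefore the treewidth is 1.

Treewidth 1.
One optimal decomposition is:
Bags: B1 = {1, 2}  B2 = {1, 3}  B3 = {3, 4}
Tree: B1–B2, B2–B3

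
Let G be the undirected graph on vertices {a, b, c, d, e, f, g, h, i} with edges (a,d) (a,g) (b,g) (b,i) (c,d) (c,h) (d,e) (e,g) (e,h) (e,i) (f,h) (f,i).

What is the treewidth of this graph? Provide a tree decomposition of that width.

Treewidth 3.
One optimal decomposition is:
Bags: B1 = {c, d, f, h}  B2 = {d, e, f, h}  B3 = {d, e, f, i}  B4 = {a, d, e, i}  B5 = {a, e, g, i}  B6 = {a, b, g, i}
Tree: B1–B2, B2–B3, B3–B4, B4–B5, B5–B6

Every bag has size at most 4, so the width is 4 − 1 = 3 and tw(G) ≤ 3. For the lower bound: the 4 vertex sets {c,f,h}, {d}, {e}, {a,b,g,i} are disjoint, each induces a connected subgraph, and every pair is joined by at least one edge of G. Contracting each set to a single vertex therefore yields K_{4} as a minor, and since treewidth is minor-monotone, tw(G) ≥ tw(K_{4}) = 3. The upper and lower bounds meet at 3, so that is the treewidth.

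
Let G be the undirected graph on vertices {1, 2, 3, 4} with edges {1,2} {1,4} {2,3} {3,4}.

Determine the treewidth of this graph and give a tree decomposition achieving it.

Each bag holds 3 vertices, so the decomposition has width 2, which upper-bounds the treewidth. The edges 3–2–1–4–3 form a cycle, so G is not a tree and its treewidth is at least 2. The upper and lower bounds meet at 2, so that is the treewidth.

Treewidth 2.
One optimal decomposition is:
Bags: B1 = {1, 2, 3}  B2 = {1, 3, 4}
Tree: B1–B2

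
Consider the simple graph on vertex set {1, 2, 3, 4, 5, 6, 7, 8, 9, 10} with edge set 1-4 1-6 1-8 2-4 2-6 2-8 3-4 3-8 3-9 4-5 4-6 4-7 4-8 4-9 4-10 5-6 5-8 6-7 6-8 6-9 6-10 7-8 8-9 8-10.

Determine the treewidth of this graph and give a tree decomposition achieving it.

Treewidth 3.
One such decomposition:
Bags: B1 = {2, 4, 6, 8}  B2 = {4, 5, 6, 8}  B3 = {4, 6, 7, 8}  B4 = {4, 6, 8, 10}  B5 = {1, 4, 6, 8}  B6 = {4, 6, 8, 9}  B7 = {3, 4, 8, 9}
Tree: B1–B2, B2–B3, B2–B4, B1–B5, B4–B6, B6–B7

Each bag holds 4 vertices, so the decomposition has width 3, which upper-bounds the treewidth. Conversely, {3, 4, 8, 9} is a clique of size 4, and the vertices of any clique must share a bag in every tree decomposition; so some bag has ≥ 4 vertices and tw(G) ≥ 3. Therefore the treewidth is 3.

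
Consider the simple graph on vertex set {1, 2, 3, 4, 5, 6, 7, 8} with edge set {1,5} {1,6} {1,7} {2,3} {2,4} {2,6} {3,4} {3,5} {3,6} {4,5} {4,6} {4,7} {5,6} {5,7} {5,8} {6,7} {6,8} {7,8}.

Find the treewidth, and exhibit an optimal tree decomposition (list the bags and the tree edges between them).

Every bag has size at most 4, so the width is 4 − 1 = 3 and tw(G) ≤ 3. For the lower bound, the 4 vertices {2, 3, 4, 6} are pairwise adjacent, and any tree decomposition puts a clique entirely inside one bag — forcing width ≥ 3. The upper and lower bounds meet at 3, so that is the treewidth.

Treewidth 3.
Bags: B1 = {1, 5, 6, 7}  B2 = {5, 6, 7, 8}  B3 = {4, 5, 6, 7}  B4 = {3, 4, 5, 6}  B5 = {2, 3, 4, 6}
Tree: B1–B2, B1–B3, B3–B4, B4–B5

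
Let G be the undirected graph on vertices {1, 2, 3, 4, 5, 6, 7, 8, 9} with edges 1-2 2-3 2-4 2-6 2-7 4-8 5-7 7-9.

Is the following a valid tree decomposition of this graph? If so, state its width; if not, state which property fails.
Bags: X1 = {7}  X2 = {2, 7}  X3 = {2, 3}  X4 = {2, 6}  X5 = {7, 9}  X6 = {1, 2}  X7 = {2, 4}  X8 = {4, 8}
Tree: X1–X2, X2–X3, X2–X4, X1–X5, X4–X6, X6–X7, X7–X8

A tree decomposition must satisfy three properties: every vertex lies in some bag; for every edge, both endpoints lie together in some bag; and for every vertex, the bags containing it form a connected subtree. Here vertex 5 appears in no bag, so the decomposition is invalid.

No — vertex 5 appears in no bag.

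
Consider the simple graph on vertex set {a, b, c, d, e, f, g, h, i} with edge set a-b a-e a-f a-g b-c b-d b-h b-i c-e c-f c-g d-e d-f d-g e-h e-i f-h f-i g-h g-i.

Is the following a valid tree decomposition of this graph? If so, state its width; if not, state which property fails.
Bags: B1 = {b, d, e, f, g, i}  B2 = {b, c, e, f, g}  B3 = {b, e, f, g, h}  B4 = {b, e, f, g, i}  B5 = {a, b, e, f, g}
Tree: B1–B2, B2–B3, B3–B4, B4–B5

No — bags containing vertex i are not connected in the tree.

A tree decomposition must satisfy three properties: every vertex lies in some bag; for every edge, both endpoints lie together in some bag; and for every vertex, the bags containing it form a connected subtree. Here bags containing vertex i are not connected in the tree, so the decomposition is invalid.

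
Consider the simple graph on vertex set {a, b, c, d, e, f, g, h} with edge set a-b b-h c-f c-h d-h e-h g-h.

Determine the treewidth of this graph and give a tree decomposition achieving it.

Treewidth 1.
Bags: B1 = {c, h}  B2 = {b, h}  B3 = {e, h}  B4 = {a, b}  B5 = {c, f}  B6 = {g, h}  B7 = {d, h}
Tree: B1–B2, B1–B3, B2–B4, B1–B5, B2–B6, B3–B7

Each bag holds 2 vertices, so the decomposition has width 1, which upper-bounds the treewidth. Any graph with an edge has treewidth ≥ 1, and G has the edge c–h. Hence tw(G) = 1 exactly.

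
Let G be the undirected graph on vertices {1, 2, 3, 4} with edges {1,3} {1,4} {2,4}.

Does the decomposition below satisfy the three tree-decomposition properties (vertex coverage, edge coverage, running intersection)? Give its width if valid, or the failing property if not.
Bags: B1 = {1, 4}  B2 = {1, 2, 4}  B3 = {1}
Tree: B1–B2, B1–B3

A tree decomposition must satisfy three properties: every vertex lies in some bag; for every edge, both endpoints lie together in some bag; and for every vertex, the bags containing it form a connected subtree. Here vertex 3 appears in no bag, so the decomposition is invalid.

No — vertex 3 appears in no bag.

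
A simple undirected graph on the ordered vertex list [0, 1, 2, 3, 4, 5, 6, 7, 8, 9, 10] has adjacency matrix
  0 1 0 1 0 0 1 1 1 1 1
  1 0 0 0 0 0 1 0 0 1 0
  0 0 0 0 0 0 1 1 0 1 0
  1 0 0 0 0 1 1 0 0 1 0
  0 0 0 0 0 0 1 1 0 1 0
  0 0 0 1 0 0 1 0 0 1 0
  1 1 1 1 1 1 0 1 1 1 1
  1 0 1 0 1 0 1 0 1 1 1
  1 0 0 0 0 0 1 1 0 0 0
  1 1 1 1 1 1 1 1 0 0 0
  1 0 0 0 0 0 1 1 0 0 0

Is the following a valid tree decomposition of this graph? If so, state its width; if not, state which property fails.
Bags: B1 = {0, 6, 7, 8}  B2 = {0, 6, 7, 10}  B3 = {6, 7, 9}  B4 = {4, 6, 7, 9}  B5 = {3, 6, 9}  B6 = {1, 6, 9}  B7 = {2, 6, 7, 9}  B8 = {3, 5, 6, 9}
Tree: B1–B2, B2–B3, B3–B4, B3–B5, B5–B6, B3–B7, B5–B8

No — edge (0,9) lies in no bag.

A tree decomposition must satisfy three properties: every vertex lies in some bag; for every edge, both endpoints lie together in some bag; and for every vertex, the bags containing it form a connected subtree. Here edge (0,9) lies in no bag, so the decomposition is invalid.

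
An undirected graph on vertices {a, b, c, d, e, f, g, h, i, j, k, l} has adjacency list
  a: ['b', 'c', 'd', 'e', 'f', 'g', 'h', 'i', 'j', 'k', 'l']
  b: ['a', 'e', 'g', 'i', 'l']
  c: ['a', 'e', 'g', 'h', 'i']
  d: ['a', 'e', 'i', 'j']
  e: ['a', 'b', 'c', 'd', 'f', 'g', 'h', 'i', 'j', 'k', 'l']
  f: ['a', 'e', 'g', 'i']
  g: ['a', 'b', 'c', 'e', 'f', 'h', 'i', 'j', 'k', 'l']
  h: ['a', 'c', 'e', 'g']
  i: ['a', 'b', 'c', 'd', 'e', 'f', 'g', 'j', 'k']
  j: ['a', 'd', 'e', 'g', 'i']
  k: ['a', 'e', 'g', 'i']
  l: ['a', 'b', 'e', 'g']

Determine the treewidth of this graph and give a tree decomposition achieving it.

Treewidth 4.
Bags: B1 = {a, c, e, g, i}  B2 = {a, e, g, i, j}  B3 = {a, d, e, i, j}  B4 = {a, e, g, i, k}  B5 = {a, b, e, g, i}  B6 = {a, e, f, g, i}  B7 = {a, c, e, g, h}  B8 = {a, b, e, g, l}
Tree: B1–B2, B2–B3, B1–B4, B2–B5, B1–B6, B1–B7, B5–B8

Every bag has size at most 5, so the width is 5 − 1 = 4 and tw(G) ≤ 4. For the lower bound, the 5 vertices {a, d, e, i, j} are pairwise adjacent, and any tree decomposition puts a clique entirely inside one bag — forcing width ≥ 4. The upper and lower bounds meet at 4, so that is the treewidth.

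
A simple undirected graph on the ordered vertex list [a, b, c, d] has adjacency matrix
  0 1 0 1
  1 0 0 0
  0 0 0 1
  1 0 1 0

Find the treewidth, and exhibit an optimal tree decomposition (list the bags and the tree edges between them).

Each bag holds 2 vertices, so the decomposition has width 1, which upper-bounds the treewidth. Since G has at least one edge (e.g. c–d), it is not an edgeless graph, so tw(G) ≥ 1. Hence tw(G) = 1 exactly.

Treewidth 1.
One optimal decomposition is:
Bags: B1 = {c, d}  B2 = {a, d}  B3 = {a, b}
Tree: B1–B2, B2–B3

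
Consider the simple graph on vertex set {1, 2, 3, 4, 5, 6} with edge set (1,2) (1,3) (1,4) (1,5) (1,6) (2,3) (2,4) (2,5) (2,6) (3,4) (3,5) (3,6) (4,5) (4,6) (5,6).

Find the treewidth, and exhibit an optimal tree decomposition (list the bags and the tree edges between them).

With just one bag of size 6, the width is 6 − 1 = 5, so tw(G) ≤ 5. Conversely, {1, 2, 3, 4, 5, 6} is a clique of size 6, and the vertices of any clique must share a bag in every tree decomposition; so some bag has ≥ 6 vertices and tw(G) ≥ 5. Combining the bounds, tw(G) = 5.

Treewidth 5.
Bags: B1 = {1, 2, 3, 4, 5, 6}
Tree: (single bag)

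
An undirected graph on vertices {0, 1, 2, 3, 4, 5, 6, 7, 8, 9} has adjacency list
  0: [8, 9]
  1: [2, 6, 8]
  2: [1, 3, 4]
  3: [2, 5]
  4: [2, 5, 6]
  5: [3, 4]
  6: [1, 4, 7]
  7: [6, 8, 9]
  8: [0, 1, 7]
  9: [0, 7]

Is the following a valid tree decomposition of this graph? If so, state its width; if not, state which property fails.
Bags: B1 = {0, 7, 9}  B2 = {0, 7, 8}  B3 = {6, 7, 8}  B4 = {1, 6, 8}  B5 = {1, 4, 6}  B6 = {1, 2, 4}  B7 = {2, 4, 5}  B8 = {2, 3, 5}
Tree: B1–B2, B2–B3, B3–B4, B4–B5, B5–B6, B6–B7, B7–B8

Yes; width 2.

Vertex coverage: the bags together contain {0, 1, 2, 3, 4, 5, 6, 7, 8, 9}, the full vertex set. Edge coverage: each edge of G has both endpoints in at least one bag. Running intersection: for every vertex, the bags containing it form a connected subtree. All three properties hold, so this is a valid tree decomposition of width max|bag| − 1 = 2, and hence tw(G) ≤ 2.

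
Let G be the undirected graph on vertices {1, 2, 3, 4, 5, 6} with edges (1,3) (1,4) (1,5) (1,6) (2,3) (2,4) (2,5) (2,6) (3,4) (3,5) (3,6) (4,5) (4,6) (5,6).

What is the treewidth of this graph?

A width-4 tree decomposition is:
Bags: B1 = {2, 3, 4, 5, 6}  B2 = {1, 3, 4, 5, 6}
Tree: B1–B2
The largest bag has 5 vertices, giving width 4; this decomposition certifies tw(G) ≤ 4. For the lower bound, the 5 vertices {1, 3, 4, 5, 6} are pairwise adjacent, and any tree decomposition puts a clique entirely inside one bag — forcing width ≥ 4. Hence tw(G) = 4 exactly.

4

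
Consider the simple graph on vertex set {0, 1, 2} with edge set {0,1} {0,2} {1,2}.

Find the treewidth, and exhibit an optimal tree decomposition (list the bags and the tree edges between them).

Treewidth 2.
Bags: B1 = {0, 1, 2}
Tree: (single bag)

With just one bag of size 3, the width is 3 − 1 = 2, so tw(G) ≤ 2. On the other hand G contains the 3-clique {0, 1, 2}. A clique must lie in a single bag of any decomposition, so no decomposition can have width below 2. The upper and lower bounds meet at 2, so that is the treewidth.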